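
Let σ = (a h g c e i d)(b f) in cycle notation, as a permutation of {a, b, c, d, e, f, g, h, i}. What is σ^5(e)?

e lies in the 7-cycle (a h g c e i d).
Advancing 5 steps from e: e → i → d → a → h → g.

g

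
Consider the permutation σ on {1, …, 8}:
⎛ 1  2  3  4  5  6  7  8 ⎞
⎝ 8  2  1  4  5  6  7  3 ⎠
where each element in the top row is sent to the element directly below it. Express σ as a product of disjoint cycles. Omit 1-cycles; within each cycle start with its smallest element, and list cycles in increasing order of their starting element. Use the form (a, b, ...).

Iterating σ from 1 gives 1 → 8 → 3 → 1; that is the 3-cycle (1, 8, 3).
Repeating from the next unused element and collecting all non-trivial cycles gives (1, 8, 3).

(1, 8, 3)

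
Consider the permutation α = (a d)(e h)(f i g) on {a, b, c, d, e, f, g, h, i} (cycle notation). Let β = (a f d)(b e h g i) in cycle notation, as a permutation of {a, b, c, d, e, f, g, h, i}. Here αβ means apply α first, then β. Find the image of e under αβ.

g

α(e) = h, then β(h) = g; composing gives (αβ)(e) = g.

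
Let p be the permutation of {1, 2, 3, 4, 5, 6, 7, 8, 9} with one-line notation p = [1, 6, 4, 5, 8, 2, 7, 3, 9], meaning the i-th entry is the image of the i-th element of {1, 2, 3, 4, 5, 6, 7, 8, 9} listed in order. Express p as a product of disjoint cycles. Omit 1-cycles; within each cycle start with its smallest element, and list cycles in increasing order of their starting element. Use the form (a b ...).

(2 6)(3 4 5 8)

From 2: 2 → 6 → 2, closing the cycle (2 6).
Repeating from the next unused element and collecting all non-trivial cycles gives (2 6)(3 4 5 8).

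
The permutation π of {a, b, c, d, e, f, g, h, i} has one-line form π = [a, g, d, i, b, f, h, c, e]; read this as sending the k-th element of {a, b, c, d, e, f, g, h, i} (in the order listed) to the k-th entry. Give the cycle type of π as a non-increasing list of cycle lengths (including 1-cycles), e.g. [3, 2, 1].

The disjoint cycles are (a)(b, g, h, c, d, i, e)(f), with lengths 7, 1, 1 in non-increasing order.

[7, 1, 1]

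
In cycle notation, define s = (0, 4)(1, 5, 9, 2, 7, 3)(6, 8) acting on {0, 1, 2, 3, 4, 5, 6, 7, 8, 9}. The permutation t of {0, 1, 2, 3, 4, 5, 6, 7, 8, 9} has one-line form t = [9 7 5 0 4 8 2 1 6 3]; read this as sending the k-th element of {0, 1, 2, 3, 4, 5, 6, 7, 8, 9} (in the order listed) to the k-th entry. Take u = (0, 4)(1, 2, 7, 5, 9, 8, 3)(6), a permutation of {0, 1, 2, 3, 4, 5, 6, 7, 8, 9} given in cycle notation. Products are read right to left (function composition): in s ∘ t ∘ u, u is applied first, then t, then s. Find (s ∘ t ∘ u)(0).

0

Chase 0: u(0) = 4; t(4) = 4; s(4) = 0. Hence (s ∘ t ∘ u)(0) = 0.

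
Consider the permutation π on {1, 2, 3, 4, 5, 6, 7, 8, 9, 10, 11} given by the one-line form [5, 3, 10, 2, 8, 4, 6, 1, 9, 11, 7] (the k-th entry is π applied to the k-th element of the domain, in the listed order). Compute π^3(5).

5

Tracing 5 → 8 → … returns to 5 after 3 steps, so 5 lies in a 3-cycle (1, 5, 8).
Since the cycle has length 3, π^3 acts on it the same as π^0 (3 mod 3 = 0).
So π^3(5) = 5.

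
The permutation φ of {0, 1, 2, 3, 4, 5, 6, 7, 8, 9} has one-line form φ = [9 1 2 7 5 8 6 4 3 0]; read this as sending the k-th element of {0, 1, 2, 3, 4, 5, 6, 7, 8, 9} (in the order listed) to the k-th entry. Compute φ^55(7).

Tracing 7 → 4 → … returns to 7 after 5 steps, so 7 lies in a 5-cycle (3, 7, 4, 5, 8).
Since the cycle has length 5, φ^55 acts on it the same as φ^0 (55 mod 5 = 0).
So φ^55(7) = 7.

7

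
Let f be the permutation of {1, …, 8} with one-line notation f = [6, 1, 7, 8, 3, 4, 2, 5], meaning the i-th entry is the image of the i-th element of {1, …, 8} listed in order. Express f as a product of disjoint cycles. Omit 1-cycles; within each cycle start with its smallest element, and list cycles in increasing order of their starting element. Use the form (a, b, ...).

From 1: 1 → 6 → 4 → 8 → 5 → 3 → 7 → 2 → 1, closing the cycle (1, 6, 4, 8, 5, 3, 7, 2).
Repeating from the next unused element and collecting all non-trivial cycles gives (1, 6, 4, 8, 5, 3, 7, 2).

(1, 6, 4, 8, 5, 3, 7, 2)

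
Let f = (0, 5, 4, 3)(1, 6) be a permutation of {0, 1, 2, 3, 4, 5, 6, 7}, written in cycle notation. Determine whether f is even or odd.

even

The cycle lengths are 4, 2, 1, 1.
A cycle is odd iff its length is even; f has 2 even-length cycles, so sgn(f) = (−1)^2 and f is even.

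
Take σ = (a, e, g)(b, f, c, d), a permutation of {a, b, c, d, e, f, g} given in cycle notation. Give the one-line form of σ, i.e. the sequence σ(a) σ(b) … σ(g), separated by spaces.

e f d b g c a

Reading each image from the cycles: a→e, b→f, c→d, d→b, e→g, f→c, g→a.
Listing these in domain order gives e f d b g c a.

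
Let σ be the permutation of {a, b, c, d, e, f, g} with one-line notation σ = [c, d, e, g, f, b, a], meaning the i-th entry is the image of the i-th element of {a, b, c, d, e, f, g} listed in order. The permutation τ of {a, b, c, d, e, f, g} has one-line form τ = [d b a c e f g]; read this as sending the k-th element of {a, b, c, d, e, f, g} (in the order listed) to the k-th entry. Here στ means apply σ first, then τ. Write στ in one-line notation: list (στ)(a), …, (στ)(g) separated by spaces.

a c e g f b d

For each element, apply σ then τ: a → c → a; b → d → c; c → e → e; d → g → g; e → f → f; f → b → b; g → a → d.
Collecting the images, στ = [a c e g f b d].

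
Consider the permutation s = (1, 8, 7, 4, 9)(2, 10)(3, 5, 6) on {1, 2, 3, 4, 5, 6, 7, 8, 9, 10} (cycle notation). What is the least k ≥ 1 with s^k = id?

The cycle type of s is (5, 3, 2).
The order of s is the least common multiple of its cycle lengths: lcm(5, 3, 2) = 30.

30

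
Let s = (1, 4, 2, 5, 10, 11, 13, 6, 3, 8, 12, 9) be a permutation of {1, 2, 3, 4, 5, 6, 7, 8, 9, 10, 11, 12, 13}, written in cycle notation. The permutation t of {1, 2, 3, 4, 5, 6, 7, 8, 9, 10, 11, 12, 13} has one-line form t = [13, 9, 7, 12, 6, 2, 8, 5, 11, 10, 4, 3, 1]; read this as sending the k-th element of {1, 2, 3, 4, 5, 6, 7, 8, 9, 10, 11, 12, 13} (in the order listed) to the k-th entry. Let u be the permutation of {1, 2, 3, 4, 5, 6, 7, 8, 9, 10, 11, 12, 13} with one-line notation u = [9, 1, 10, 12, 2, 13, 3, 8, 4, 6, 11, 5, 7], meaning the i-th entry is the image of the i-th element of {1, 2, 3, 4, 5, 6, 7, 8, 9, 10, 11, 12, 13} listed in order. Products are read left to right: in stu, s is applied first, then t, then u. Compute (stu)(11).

Apply the permutations in order: s(11) = 13, then t(13) = 1, then u(1) = 9. So (stu)(11) = 9.

9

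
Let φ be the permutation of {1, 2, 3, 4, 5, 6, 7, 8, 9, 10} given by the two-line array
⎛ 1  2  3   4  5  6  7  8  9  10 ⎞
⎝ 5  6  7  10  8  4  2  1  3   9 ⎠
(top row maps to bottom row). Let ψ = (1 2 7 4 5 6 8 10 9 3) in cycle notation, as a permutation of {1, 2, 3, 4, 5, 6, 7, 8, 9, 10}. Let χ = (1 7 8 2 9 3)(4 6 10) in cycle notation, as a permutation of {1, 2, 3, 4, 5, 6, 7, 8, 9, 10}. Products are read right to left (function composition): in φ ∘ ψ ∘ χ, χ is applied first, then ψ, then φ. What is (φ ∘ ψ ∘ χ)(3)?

Chase 3: χ(3) = 1; ψ(1) = 2; φ(2) = 6. Hence (φ ∘ ψ ∘ χ)(3) = 6.

6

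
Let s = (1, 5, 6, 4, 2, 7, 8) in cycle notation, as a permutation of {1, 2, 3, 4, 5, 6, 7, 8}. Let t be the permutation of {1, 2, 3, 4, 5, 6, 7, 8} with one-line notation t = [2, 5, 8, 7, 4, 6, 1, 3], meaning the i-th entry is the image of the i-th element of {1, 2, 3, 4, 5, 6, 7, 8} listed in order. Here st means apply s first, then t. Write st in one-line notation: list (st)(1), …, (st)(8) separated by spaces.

4 1 8 5 6 7 3 2

(st)(x) = t(s(x)). Computing each image: t(s(1)) = t(5) = 4, t(s(2)) = t(7) = 1, t(s(3)) = t(3) = 8, t(s(4)) = t(2) = 5, t(s(5)) = t(6) = 6, t(s(6)) = t(4) = 7, t(s(7)) = t(8) = 3, t(s(8)) = t(1) = 2.
Hence st = [4 1 8 5 6 7 3 2].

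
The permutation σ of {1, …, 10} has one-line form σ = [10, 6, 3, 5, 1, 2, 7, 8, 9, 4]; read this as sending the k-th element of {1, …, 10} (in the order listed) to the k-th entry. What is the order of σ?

4

The disjoint-cycle form of σ has cycle lengths 4, 2, 1, 1, 1, 1.
The order is lcm(4, 2) = 4.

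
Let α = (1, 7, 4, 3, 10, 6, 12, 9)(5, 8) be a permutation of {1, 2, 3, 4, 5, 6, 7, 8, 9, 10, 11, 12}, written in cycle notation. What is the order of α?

8

The cycle type of α is (8, 2, 1, 1).
The order of α is the least common multiple of its cycle lengths: lcm(8, 2) = 8.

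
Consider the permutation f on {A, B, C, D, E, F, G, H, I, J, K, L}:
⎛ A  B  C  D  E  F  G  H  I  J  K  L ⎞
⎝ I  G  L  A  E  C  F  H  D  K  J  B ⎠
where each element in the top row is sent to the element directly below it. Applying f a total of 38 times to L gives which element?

Tracing L → B → … returns to L after 5 steps, so L lies in a 5-cycle (B, G, F, C, L).
Since the cycle has length 5, f^38 acts on it the same as f^3 (38 mod 5 = 3).
Stepping 3 places around the cycle: L → B → G → F.

F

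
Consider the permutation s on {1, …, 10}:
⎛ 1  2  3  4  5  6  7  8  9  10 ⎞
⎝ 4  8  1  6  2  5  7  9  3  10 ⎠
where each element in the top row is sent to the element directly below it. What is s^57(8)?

9

Tracing 8 → 9 → … returns to 8 after 8 steps, so 8 lies in an 8-cycle (1, 4, 6, 5, 2, 8, 9, 3).
Since the cycle has length 8, s^57 acts on it the same as s^1 (57 mod 8 = 1).
Stepping 1 place around the cycle: 8 → 9.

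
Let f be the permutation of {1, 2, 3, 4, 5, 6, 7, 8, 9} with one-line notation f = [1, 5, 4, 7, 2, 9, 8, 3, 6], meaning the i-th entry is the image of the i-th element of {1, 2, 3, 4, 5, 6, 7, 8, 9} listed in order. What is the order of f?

Decomposing into disjoint cycles gives cycle lengths 4, 2, 2, 1.
Since disjoint cycles commute, ord(f) = lcm(4, 2, 2) = 4.

4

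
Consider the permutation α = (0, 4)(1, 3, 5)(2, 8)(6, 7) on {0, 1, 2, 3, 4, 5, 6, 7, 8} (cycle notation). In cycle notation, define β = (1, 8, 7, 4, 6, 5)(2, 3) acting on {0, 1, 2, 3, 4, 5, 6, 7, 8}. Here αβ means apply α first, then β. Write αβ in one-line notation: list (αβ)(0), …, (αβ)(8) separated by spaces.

(αβ)(x) = β(α(x)). Computing each image: β(α(0)) = β(4) = 6, β(α(1)) = β(3) = 2, β(α(2)) = β(8) = 7, β(α(3)) = β(5) = 1, β(α(4)) = β(0) = 0, β(α(5)) = β(1) = 8, β(α(6)) = β(7) = 4, β(α(7)) = β(6) = 5, β(α(8)) = β(2) = 3.
Hence αβ = [6 2 7 1 0 8 4 5 3].

6 2 7 1 0 8 4 5 3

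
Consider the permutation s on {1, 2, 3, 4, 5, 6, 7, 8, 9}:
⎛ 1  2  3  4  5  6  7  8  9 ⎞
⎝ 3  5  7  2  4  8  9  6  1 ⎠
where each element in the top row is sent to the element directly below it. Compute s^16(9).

Tracing 9 → 1 → … returns to 9 after 4 steps, so 9 lies in a 4-cycle (1, 3, 7, 9).
Powers repeat with period 4 on this cycle, and 16 mod 4 = 0, so s^16(9) = s^0(9).
So s^16(9) = 9.

9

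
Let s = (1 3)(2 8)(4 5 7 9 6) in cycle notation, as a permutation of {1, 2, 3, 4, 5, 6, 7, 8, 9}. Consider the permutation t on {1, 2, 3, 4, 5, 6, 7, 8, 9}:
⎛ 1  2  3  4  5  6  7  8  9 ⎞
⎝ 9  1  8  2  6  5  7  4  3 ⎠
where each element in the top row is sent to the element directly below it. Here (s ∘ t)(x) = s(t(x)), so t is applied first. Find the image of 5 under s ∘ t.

(s ∘ t)(5) = s(t(5)). t(5) = 6, then s(6) = 4. So (s ∘ t)(5) = 4.

4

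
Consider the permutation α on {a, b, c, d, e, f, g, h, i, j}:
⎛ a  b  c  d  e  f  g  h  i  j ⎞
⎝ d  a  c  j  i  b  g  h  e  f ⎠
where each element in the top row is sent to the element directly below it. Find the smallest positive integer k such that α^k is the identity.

Writing α as disjoint cycles, the cycle lengths are 5, 2, 1, 1, 1.
Since disjoint cycles commute, ord(α) = lcm(5, 2) = 10.

10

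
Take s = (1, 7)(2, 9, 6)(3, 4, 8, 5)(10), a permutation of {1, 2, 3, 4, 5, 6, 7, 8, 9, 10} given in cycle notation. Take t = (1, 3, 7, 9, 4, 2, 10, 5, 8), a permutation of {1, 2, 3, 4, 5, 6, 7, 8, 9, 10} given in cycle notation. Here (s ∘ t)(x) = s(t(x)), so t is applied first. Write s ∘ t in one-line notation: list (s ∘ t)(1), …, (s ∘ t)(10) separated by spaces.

4 10 1 9 5 2 6 7 8 3

(s ∘ t)(x) = s(t(x)). Computing each image: s(t(1)) = s(3) = 4, s(t(2)) = s(10) = 10, s(t(3)) = s(7) = 1, s(t(4)) = s(2) = 9, s(t(5)) = s(8) = 5, s(t(6)) = s(6) = 2, s(t(7)) = s(9) = 6, s(t(8)) = s(1) = 7, s(t(9)) = s(4) = 8, s(t(10)) = s(5) = 3.
Hence s ∘ t = [4 10 1 9 5 2 6 7 8 3].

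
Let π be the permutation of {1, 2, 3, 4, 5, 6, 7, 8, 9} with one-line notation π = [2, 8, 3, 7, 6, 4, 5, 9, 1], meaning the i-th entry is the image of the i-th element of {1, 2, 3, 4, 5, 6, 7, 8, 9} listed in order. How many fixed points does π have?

1

The fixed points (elements with π(x) = x) are {3}, so there is 1.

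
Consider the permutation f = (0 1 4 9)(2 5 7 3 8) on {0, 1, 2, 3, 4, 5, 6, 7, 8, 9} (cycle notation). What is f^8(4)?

4 lies in the 4-cycle (0 1 4 9).
Powers repeat with period 4 on this cycle, and 8 mod 4 = 0, so f^8(4) = f^0(4).
So f^8(4) = 4.

4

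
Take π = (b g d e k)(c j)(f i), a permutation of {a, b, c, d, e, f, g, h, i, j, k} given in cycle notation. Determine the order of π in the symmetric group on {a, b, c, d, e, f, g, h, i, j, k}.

10

The cycle type of π is (5, 2, 2, 1, 1).
The order of π is the least common multiple of its cycle lengths: lcm(5, 2, 2) = 10.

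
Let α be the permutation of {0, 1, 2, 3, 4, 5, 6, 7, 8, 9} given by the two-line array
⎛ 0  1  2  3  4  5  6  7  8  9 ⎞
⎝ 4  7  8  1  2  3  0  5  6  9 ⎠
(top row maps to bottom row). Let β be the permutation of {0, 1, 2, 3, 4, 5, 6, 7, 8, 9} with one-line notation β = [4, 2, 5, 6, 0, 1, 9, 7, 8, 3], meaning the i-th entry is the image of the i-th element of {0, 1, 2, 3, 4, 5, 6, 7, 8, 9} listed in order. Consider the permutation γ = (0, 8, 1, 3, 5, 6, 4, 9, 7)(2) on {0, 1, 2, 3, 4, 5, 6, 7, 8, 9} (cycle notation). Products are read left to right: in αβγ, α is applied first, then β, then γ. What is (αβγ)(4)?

6

Apply the permutations in order: α(4) = 2, then β(2) = 5, then γ(5) = 6. So (αβγ)(4) = 6.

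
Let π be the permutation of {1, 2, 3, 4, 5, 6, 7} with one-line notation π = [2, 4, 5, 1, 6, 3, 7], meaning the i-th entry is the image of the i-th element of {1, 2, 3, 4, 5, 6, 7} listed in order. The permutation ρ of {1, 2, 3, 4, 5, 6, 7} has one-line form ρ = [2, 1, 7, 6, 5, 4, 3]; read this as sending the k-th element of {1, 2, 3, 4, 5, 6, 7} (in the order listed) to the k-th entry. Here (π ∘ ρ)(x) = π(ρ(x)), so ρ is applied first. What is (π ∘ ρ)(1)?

4

ρ(1) = 2, then π(2) = 4; composing gives (π ∘ ρ)(1) = 4.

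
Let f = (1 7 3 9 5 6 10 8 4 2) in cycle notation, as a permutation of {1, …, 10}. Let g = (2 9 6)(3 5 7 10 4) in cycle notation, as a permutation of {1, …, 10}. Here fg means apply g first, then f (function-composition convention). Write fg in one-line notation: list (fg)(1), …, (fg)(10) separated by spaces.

7 5 6 9 3 1 8 4 10 2

Chase each element through g then f: 1 → 1 → 7; 2 → 9 → 5; 3 → 5 → 6; 4 → 3 → 9; 5 → 7 → 3; 6 → 2 → 1; 7 → 10 → 8; 8 → 8 → 4; 9 → 6 → 10; 10 → 4 → 2.
So fg in one-line form is 7 5 6 9 3 1 8 4 10 2.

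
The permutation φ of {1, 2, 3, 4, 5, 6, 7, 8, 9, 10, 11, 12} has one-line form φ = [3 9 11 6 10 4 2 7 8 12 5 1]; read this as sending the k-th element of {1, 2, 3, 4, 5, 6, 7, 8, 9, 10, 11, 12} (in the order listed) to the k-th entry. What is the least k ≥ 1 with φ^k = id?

Decomposing into disjoint cycles gives cycle lengths 6, 4, 2.
The order is lcm(6, 4, 2) = 12.

12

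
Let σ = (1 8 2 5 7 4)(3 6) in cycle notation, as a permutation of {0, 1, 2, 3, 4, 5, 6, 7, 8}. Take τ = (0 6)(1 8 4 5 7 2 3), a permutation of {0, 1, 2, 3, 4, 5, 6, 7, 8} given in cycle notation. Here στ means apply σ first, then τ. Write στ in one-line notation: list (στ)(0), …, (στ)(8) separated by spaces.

(στ)(x) = τ(σ(x)). Computing each image: τ(σ(0)) = τ(0) = 6, τ(σ(1)) = τ(8) = 4, τ(σ(2)) = τ(5) = 7, τ(σ(3)) = τ(6) = 0, τ(σ(4)) = τ(1) = 8, τ(σ(5)) = τ(7) = 2, τ(σ(6)) = τ(3) = 1, τ(σ(7)) = τ(4) = 5, τ(σ(8)) = τ(2) = 3.
Hence στ = [6 4 7 0 8 2 1 5 3].

6 4 7 0 8 2 1 5 3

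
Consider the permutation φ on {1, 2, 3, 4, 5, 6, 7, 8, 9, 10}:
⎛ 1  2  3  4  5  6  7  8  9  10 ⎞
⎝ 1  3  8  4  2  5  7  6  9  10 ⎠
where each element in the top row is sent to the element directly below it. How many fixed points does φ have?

The fixed points (elements with φ(x) = x) are {1, 4, 7, 9, 10}, so there are 5.

5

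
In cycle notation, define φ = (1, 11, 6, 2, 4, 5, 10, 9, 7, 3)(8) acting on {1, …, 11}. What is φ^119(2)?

6

2 lies in the 10-cycle (1, 11, 6, 2, 4, 5, 10, 9, 7, 3).
Powers repeat with period 10 on this cycle, and 119 mod 10 = 9, so φ^119(2) = φ^9(2).
Stepping 9 places around the cycle: 2 → 4 → 5 → 10 → 9 → 7 → 3 → 1 → 11 → 6.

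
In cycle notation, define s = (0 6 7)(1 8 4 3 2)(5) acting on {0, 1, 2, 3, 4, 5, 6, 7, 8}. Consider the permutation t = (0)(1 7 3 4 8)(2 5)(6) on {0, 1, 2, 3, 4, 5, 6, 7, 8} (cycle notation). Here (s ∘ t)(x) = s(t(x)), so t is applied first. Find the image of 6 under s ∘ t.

t(6) = 6, then s(6) = 7; composing gives (s ∘ t)(6) = 7.

7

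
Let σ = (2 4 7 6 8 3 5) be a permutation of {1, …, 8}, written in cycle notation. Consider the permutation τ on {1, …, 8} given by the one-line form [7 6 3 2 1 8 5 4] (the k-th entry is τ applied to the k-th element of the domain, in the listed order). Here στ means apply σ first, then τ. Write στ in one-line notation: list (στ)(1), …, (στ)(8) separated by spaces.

7 2 1 5 6 4 8 3

(στ)(x) = τ(σ(x)). Computing each image: τ(σ(1)) = τ(1) = 7, τ(σ(2)) = τ(4) = 2, τ(σ(3)) = τ(5) = 1, τ(σ(4)) = τ(7) = 5, τ(σ(5)) = τ(2) = 6, τ(σ(6)) = τ(8) = 4, τ(σ(7)) = τ(6) = 8, τ(σ(8)) = τ(3) = 3.
Hence στ = [7 2 1 5 6 4 8 3].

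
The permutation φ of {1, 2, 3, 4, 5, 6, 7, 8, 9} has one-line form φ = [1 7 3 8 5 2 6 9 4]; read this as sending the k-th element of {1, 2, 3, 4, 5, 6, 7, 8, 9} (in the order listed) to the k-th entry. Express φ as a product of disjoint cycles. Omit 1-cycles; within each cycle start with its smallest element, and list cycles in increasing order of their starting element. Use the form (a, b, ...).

From 2: 2 → 7 → 6 → 2, closing the cycle (2, 7, 6).
Continuing from each remaining unvisited element yields (2, 7, 6)(4, 8, 9).

(2, 7, 6)(4, 8, 9)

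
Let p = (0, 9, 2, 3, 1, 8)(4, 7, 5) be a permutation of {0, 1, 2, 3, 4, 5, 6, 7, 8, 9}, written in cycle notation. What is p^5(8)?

1

8 lies in the 6-cycle (0, 9, 2, 3, 1, 8).
Stepping 5 places around the cycle: 8 → 0 → 9 → 2 → 3 → 1.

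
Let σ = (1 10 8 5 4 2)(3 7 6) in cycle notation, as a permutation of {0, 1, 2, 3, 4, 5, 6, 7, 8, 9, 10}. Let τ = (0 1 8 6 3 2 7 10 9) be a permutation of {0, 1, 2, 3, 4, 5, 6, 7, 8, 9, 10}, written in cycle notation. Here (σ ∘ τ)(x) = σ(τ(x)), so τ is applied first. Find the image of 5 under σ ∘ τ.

4

τ(5) = 5, then σ(5) = 4; composing gives (σ ∘ τ)(5) = 4.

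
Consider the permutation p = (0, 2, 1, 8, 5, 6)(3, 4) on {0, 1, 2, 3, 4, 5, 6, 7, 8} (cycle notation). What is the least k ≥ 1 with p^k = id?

6

The cycle type of p is (6, 2, 1).
The order is lcm(6, 2) = 6.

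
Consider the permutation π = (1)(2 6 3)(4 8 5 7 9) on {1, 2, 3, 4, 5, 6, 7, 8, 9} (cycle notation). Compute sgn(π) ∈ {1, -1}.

The cycle lengths are 5, 3, 1.
A cycle is odd iff its length is even; π has 0 even-length cycles, so sgn(π) = (−1)^0 and π is even.

1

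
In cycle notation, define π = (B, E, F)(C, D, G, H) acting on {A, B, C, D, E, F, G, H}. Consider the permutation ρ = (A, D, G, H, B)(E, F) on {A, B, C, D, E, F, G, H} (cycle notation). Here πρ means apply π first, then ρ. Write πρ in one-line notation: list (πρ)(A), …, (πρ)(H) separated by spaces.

D F G H E A B C

(πρ)(x) = ρ(π(x)). Computing each image: ρ(π(A)) = ρ(A) = D, ρ(π(B)) = ρ(E) = F, ρ(π(C)) = ρ(D) = G, ρ(π(D)) = ρ(G) = H, ρ(π(E)) = ρ(F) = E, ρ(π(F)) = ρ(B) = A, ρ(π(G)) = ρ(H) = B, ρ(π(H)) = ρ(C) = C.
Hence πρ = [D F G H E A B C].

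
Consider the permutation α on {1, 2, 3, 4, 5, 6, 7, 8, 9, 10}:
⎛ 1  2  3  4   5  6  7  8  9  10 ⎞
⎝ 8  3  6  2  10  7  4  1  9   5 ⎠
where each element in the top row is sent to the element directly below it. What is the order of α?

Decomposing into disjoint cycles gives cycle lengths 5, 2, 2, 1.
The order is lcm(5, 2, 2) = 10.

10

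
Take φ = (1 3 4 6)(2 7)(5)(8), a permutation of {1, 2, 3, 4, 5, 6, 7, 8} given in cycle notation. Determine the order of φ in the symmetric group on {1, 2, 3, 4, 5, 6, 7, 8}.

4

The disjoint cycles have lengths 4, 2, 1, 1.
The order of φ is the least common multiple of its cycle lengths: lcm(4, 2) = 4.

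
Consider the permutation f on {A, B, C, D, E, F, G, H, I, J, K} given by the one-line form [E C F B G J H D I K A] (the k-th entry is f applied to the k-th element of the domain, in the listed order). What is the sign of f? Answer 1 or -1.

-1

In disjoint-cycle form the cycle lengths are 10, 1.
A cycle is odd iff its length is even; f has 1 even-length cycle, so sgn(f) = (−1)^1 and f is odd.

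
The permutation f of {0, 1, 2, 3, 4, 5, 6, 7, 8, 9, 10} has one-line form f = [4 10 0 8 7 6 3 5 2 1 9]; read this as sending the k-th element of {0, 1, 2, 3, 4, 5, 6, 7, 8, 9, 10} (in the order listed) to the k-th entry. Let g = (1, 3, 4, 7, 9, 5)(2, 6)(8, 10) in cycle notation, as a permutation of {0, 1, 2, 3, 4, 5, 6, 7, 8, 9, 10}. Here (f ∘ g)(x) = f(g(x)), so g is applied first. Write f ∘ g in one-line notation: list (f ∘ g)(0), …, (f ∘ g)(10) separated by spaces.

Chase each element through g then f: 0 → 0 → 4; 1 → 3 → 8; 2 → 6 → 3; 3 → 4 → 7; 4 → 7 → 5; 5 → 1 → 10; 6 → 2 → 0; 7 → 9 → 1; 8 → 10 → 9; 9 → 5 → 6; 10 → 8 → 2.
Collecting the images, f ∘ g = [4 8 3 7 5 10 0 1 9 6 2].

4 8 3 7 5 10 0 1 9 6 2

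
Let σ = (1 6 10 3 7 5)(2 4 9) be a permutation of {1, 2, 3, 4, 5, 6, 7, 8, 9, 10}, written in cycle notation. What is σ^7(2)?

4

2 lies in the 3-cycle (2 4 9).
Powers repeat with period 3 on this cycle, and 7 mod 3 = 1, so σ^7(2) = σ^1(2).
Advancing 1 step from 2: 2 → 4.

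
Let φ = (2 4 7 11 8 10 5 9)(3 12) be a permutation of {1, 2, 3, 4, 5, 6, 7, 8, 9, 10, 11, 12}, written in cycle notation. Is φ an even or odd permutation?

The cycle lengths are 8, 2, 1, 1.
A cycle is odd iff its length is even; φ has 2 even-length cycles, so sgn(φ) = (−1)^2 and φ is even.

even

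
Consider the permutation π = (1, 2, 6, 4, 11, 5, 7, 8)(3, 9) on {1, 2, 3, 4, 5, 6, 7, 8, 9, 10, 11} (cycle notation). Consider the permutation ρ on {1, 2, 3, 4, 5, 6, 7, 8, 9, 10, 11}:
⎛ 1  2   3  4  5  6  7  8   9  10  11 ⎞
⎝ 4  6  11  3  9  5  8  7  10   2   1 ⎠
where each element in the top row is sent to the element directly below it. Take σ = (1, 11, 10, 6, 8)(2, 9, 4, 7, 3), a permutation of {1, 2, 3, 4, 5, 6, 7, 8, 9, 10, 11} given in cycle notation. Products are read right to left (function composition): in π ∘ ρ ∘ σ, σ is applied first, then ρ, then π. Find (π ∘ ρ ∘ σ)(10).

7

(π ∘ ρ ∘ σ)(10) = π(ρ(σ(10))). σ(10) = 6, then ρ(6) = 5, then π(5) = 7, so the result is 7.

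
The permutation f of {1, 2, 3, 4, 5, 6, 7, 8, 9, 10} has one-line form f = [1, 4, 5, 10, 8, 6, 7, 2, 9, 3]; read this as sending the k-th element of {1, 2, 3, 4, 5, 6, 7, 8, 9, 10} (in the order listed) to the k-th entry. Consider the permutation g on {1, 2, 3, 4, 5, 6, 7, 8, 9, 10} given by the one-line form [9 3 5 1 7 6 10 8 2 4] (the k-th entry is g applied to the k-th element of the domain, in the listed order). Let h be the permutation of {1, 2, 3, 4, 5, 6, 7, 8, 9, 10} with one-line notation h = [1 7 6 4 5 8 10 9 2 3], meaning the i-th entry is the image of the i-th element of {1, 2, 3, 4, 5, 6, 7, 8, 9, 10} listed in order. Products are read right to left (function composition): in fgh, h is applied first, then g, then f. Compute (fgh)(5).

Apply the permutations in order: h(5) = 5, then g(5) = 7, then f(7) = 7. So (fgh)(5) = 7.

7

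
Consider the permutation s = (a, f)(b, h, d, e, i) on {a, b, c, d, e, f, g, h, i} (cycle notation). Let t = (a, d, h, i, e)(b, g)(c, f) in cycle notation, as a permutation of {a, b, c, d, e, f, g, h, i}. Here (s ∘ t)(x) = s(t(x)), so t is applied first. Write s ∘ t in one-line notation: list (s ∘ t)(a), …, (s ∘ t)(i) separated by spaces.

e g a d f c h b i

Chase each element through t then s: a → d → e; b → g → g; c → f → a; d → h → d; e → a → f; f → c → c; g → b → h; h → i → b; i → e → i.
Collecting the images, s ∘ t = [e g a d f c h b i].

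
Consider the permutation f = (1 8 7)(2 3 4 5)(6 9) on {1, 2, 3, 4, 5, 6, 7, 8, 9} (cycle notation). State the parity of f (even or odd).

The cycle lengths are 4, 3, 2.
A cycle of length ℓ contributes ℓ−1 transpositions, so f is a product of 3 + 2 + 1 = 6 transpositions — even.

even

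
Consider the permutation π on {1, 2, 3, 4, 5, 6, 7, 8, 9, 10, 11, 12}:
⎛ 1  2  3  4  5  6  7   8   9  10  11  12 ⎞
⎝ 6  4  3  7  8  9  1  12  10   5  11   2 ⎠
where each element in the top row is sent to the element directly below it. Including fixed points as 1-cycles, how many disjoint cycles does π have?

The cycle decomposition is (1, 6, 9, 10, 5, 8, 12, 2, 4, 7)(3)(11), which has 3 cycles (counting 1-cycles).

3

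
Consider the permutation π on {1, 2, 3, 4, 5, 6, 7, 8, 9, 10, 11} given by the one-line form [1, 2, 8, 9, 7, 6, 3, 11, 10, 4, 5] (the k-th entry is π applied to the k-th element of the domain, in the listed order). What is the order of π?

Decomposing into disjoint cycles gives cycle lengths 5, 3, 1, 1, 1.
The order is lcm(5, 3) = 15.

15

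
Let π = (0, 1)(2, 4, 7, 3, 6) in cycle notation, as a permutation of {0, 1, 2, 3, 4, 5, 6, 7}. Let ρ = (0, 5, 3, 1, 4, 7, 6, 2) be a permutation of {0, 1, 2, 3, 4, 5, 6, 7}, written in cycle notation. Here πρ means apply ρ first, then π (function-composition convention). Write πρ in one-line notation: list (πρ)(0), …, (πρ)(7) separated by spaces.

5 7 1 0 3 6 4 2

(πρ)(x) = π(ρ(x)). Computing each image: π(ρ(0)) = π(5) = 5, π(ρ(1)) = π(4) = 7, π(ρ(2)) = π(0) = 1, π(ρ(3)) = π(1) = 0, π(ρ(4)) = π(7) = 3, π(ρ(5)) = π(3) = 6, π(ρ(6)) = π(2) = 4, π(ρ(7)) = π(6) = 2.
Hence πρ = [5 7 1 0 3 6 4 2].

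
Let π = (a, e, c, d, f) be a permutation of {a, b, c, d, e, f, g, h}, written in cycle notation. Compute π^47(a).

c

a lies in the 5-cycle (a, e, c, d, f).
Powers repeat with period 5 on this cycle, and 47 mod 5 = 2, so π^47(a) = π^2(a).
Advancing 2 steps from a: a → e → c.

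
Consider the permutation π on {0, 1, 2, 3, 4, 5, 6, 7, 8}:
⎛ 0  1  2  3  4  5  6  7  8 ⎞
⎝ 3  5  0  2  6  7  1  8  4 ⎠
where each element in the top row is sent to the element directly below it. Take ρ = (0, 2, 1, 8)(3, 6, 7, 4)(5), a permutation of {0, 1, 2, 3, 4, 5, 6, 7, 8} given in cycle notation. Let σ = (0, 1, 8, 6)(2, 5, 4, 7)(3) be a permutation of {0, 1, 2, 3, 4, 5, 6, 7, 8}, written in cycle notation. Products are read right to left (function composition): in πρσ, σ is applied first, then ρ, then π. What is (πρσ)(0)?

4

Chase 0: σ(0) = 1; ρ(1) = 8; π(8) = 4. Hence (πρσ)(0) = 4.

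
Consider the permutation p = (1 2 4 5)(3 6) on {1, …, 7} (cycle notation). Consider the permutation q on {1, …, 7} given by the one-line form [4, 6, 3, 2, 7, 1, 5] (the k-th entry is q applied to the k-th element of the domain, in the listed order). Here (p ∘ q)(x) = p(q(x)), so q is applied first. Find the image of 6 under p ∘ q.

q(6) = 1, then p(1) = 2; composing gives (p ∘ q)(6) = 2.

2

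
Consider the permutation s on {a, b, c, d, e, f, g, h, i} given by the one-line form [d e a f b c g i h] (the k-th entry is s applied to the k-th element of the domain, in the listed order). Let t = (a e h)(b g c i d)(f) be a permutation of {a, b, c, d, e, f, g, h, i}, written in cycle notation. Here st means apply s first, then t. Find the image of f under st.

i

(st)(f) = t(s(f)). s(f) = c, then t(c) = i. So (st)(f) = i.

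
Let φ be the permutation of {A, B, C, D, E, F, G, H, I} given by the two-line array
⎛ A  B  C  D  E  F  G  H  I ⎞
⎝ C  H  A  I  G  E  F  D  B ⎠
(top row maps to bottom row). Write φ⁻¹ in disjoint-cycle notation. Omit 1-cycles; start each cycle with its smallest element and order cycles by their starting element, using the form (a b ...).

(A C)(B I D H)(E F G)

The cycle decomposition of φ is (A C)(B H D I)(E G F).
The inverse reverses every cycle; in canonical form, φ⁻¹ = (A C)(B I D H)(E F G).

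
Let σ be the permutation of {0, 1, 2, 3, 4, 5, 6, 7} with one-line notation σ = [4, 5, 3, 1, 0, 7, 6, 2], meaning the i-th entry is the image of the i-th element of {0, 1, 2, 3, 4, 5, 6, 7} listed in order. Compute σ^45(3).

Tracing 3 → 1 → … returns to 3 after 5 steps, so 3 lies in a 5-cycle (1, 5, 7, 2, 3).
On a 5-cycle, σ^5 is the identity, so σ^45 = σ^0 there (45 ≡ 0 mod 5).
So σ^45(3) = 3.

3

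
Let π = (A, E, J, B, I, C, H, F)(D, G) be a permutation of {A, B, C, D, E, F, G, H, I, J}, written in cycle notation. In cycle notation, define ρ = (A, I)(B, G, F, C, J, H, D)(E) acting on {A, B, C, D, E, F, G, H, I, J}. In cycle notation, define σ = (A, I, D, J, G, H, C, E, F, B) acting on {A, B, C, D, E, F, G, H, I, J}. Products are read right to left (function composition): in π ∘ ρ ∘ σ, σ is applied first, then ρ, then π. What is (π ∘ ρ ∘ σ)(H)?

(π ∘ ρ ∘ σ)(H) = π(ρ(σ(H))). σ(H) = C, then ρ(C) = J, then π(J) = B, so the result is B.

B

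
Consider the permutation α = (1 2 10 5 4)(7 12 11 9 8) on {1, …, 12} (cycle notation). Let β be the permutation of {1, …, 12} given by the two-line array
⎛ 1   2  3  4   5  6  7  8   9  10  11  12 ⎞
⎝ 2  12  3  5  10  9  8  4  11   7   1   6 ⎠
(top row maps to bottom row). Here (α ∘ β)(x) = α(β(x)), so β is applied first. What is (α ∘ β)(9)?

9

First apply β: β(9) = 11, then α(11) = 9. Thus (α ∘ β)(9) = 9.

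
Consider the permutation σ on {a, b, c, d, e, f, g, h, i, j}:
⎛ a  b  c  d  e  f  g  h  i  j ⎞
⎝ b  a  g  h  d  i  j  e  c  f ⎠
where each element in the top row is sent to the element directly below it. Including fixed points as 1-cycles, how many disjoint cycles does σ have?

The cycle decomposition is (a b)(c g j f i)(d h e), which has 3 cycles (counting 1-cycles).

3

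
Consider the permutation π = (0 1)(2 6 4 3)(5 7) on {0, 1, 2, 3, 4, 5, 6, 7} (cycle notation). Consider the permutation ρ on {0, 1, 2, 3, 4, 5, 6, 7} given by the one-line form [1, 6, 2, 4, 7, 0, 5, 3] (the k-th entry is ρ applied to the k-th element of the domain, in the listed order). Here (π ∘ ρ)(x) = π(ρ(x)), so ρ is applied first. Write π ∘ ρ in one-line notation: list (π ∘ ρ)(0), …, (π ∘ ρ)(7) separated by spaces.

0 4 6 3 5 1 7 2

(π ∘ ρ)(x) = π(ρ(x)). Computing each image: π(ρ(0)) = π(1) = 0, π(ρ(1)) = π(6) = 4, π(ρ(2)) = π(2) = 6, π(ρ(3)) = π(4) = 3, π(ρ(4)) = π(7) = 5, π(ρ(5)) = π(0) = 1, π(ρ(6)) = π(5) = 7, π(ρ(7)) = π(3) = 2.
Hence π ∘ ρ = [0 4 6 3 5 1 7 2].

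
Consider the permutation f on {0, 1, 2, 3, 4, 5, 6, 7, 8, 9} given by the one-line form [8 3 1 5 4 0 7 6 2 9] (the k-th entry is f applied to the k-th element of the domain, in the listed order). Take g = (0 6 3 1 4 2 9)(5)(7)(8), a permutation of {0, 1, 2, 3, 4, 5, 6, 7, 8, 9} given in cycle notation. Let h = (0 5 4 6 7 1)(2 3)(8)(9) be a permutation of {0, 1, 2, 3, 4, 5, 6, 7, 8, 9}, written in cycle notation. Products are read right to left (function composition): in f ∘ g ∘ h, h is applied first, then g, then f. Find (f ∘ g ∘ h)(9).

8

(f ∘ g ∘ h)(9) = f(g(h(9))). h(9) = 9, then g(9) = 0, then f(0) = 8, so the result is 8.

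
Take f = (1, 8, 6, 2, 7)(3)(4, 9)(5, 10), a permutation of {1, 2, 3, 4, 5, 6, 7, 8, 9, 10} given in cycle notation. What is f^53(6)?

6 lies in the 5-cycle (1, 8, 6, 2, 7).
Powers repeat with period 5 on this cycle, and 53 mod 5 = 3, so f^53(6) = f^3(6).
Stepping 3 places around the cycle: 6 → 2 → 7 → 1.

1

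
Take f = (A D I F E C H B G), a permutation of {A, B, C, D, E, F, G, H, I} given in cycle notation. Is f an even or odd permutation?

The cycle lengths are 9.
A cycle is odd iff its length is even; f has 0 even-length cycles, so sgn(f) = (−1)^0 and f is even.

even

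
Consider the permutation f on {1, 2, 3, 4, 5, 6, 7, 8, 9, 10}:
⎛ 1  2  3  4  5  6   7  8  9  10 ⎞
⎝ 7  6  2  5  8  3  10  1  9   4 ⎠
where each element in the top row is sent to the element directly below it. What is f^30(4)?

Tracing 4 → 5 → … returns to 4 after 6 steps, so 4 lies in a 6-cycle (1 7 10 4 5 8).
On a 6-cycle, f^6 is the identity, so f^30 = f^0 there (30 ≡ 0 mod 6).
So f^30(4) = 4.

4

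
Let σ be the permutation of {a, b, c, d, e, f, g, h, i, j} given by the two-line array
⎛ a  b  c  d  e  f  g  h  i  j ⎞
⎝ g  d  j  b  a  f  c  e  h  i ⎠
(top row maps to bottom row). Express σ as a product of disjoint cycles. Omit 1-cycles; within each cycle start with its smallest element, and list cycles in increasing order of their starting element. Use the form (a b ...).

(a g c j i h e)(b d)

Iterating σ from a gives a → g → c → j → i → h → e → a; that is the 7-cycle (a g c j i h e).
Repeating from the next unused element and collecting all non-trivial cycles gives (a g c j i h e)(b d).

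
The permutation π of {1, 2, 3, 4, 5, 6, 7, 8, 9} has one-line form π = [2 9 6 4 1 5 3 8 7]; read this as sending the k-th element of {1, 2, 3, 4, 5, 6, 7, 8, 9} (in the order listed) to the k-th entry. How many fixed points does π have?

2

The fixed points (elements with π(x) = x) are {4, 8}, so there are 2.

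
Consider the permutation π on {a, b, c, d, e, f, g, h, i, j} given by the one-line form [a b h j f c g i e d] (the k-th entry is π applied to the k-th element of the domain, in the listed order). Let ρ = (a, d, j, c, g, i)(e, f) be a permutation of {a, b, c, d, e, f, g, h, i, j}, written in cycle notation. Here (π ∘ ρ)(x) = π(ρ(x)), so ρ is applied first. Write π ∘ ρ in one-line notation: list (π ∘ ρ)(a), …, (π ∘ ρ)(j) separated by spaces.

j b g d c f e i a h

For each element, apply ρ then π: a → d → j; b → b → b; c → g → g; d → j → d; e → f → c; f → e → f; g → i → e; h → h → i; i → a → a; j → c → h.
So π ∘ ρ in one-line form is j b g d c f e i a h.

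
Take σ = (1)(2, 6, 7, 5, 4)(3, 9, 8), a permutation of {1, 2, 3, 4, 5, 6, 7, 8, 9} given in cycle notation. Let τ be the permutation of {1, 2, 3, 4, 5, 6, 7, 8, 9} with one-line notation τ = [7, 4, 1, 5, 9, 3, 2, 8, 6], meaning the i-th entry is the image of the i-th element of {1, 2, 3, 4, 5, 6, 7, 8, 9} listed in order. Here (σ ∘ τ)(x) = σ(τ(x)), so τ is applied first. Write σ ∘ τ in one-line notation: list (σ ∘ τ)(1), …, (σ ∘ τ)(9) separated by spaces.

(σ ∘ τ)(x) = σ(τ(x)). Computing each image: σ(τ(1)) = σ(7) = 5, σ(τ(2)) = σ(4) = 2, σ(τ(3)) = σ(1) = 1, σ(τ(4)) = σ(5) = 4, σ(τ(5)) = σ(9) = 8, σ(τ(6)) = σ(3) = 9, σ(τ(7)) = σ(2) = 6, σ(τ(8)) = σ(8) = 3, σ(τ(9)) = σ(6) = 7.
Hence σ ∘ τ = [5 2 1 4 8 9 6 3 7].

5 2 1 4 8 9 6 3 7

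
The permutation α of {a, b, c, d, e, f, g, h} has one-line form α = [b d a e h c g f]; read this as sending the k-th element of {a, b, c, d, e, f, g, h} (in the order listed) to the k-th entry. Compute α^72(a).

d

Tracing a → b → … returns to a after 7 steps, so a lies in a 7-cycle (a, b, d, e, h, f, c).
On a 7-cycle, α^7 is the identity, so α^72 = α^2 there (72 ≡ 2 mod 7).
Stepping 2 places around the cycle: a → b → d.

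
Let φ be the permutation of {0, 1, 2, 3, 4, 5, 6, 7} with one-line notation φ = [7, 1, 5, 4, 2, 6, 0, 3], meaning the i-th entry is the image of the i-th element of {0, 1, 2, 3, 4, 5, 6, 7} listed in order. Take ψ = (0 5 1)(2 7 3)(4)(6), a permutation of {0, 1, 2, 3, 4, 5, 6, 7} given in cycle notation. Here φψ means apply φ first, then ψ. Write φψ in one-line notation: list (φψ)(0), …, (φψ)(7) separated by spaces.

Chase each element through φ then ψ: 0 → 7 → 3; 1 → 1 → 0; 2 → 5 → 1; 3 → 4 → 4; 4 → 2 → 7; 5 → 6 → 6; 6 → 0 → 5; 7 → 3 → 2.
Collecting the images, φψ = [3 0 1 4 7 6 5 2].

3 0 1 4 7 6 5 2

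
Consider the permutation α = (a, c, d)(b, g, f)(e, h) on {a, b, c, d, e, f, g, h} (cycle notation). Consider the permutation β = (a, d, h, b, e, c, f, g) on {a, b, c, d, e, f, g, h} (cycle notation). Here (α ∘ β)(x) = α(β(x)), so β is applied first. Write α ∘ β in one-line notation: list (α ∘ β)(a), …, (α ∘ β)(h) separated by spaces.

(α ∘ β)(x) = α(β(x)). Computing each image: α(β(a)) = α(d) = a, α(β(b)) = α(e) = h, α(β(c)) = α(f) = b, α(β(d)) = α(h) = e, α(β(e)) = α(c) = d, α(β(f)) = α(g) = f, α(β(g)) = α(a) = c, α(β(h)) = α(b) = g.
Hence α ∘ β = [a h b e d f c g].

a h b e d f c g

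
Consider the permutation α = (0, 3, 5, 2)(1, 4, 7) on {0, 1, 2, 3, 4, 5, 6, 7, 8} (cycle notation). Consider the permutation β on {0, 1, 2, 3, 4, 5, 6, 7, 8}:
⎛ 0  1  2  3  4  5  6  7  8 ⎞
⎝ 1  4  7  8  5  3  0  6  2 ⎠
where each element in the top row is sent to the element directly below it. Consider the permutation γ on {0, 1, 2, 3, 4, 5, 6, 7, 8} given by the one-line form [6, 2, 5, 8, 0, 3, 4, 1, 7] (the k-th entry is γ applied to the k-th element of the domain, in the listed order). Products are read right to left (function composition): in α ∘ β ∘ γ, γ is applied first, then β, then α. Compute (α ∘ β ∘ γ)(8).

Chase 8: γ(8) = 7; β(7) = 6; α(6) = 6. Hence (α ∘ β ∘ γ)(8) = 6.

6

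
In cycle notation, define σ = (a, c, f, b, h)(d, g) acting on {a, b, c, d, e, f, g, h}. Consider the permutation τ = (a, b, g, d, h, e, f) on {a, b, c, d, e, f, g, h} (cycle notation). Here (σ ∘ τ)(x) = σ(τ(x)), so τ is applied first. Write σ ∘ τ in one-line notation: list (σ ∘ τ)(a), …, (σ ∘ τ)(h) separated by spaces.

h d f a b c g e

(σ ∘ τ)(x) = σ(τ(x)). Computing each image: σ(τ(a)) = σ(b) = h, σ(τ(b)) = σ(g) = d, σ(τ(c)) = σ(c) = f, σ(τ(d)) = σ(h) = a, σ(τ(e)) = σ(f) = b, σ(τ(f)) = σ(a) = c, σ(τ(g)) = σ(d) = g, σ(τ(h)) = σ(e) = e.
Hence σ ∘ τ = [h d f a b c g e].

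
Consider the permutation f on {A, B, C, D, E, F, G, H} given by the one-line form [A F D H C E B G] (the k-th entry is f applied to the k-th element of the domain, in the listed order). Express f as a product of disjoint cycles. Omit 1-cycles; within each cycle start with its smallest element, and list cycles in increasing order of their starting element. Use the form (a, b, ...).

(B, F, E, C, D, H, G)

Iterating f from B gives B → F → E → C → D → H → G → B; that is the 7-cycle (B, F, E, C, D, H, G).
Repeating from the next unused element and collecting all non-trivial cycles gives (B, F, E, C, D, H, G).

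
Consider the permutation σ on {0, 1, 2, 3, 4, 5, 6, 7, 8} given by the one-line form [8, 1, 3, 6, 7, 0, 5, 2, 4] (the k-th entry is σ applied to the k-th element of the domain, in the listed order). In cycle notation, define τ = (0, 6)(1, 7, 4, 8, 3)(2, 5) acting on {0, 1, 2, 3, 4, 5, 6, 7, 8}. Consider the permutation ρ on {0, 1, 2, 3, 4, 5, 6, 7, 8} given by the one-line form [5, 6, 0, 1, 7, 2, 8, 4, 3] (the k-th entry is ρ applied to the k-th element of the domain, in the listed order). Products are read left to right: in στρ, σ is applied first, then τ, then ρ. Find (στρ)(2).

6

Chase 2: σ(2) = 3; τ(3) = 1; ρ(1) = 6. Hence (στρ)(2) = 6.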